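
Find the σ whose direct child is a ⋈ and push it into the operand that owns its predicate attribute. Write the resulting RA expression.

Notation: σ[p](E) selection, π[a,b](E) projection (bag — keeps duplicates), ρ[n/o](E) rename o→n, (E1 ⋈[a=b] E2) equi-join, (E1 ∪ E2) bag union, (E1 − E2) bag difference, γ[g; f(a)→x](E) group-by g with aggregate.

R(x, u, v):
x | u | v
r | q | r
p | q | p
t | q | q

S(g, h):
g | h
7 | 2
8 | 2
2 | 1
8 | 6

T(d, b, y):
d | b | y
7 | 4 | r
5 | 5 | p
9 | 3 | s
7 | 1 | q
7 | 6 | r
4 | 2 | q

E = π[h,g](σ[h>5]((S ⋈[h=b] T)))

σ filters on h, owned by the left side.
E' = π[h,g]((σ[h>5](S) ⋈[h=b] T))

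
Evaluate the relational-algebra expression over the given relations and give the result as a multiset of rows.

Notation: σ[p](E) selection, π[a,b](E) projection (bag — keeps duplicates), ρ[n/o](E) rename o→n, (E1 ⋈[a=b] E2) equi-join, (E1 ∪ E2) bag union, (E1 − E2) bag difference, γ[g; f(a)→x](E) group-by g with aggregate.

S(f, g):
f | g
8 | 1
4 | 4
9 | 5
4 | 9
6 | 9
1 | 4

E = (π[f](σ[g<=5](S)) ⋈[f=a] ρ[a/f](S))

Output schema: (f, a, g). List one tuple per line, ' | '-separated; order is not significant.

Row counts bottom-up:
  S → 6
  σ[g<=5](S) → 4
  π[f](σ[g<=5](S)) → 4
  S → 6
  ρ[a/f](S) → 6
  (π[f](σ[g<=5](S)) ⋈[f=a] ρ[a/f](S)) → 5

== RESULT ==
f | a | g
1 | 1 | 4
4 | 4 | 4
4 | 4 | 9
8 | 8 | 1
9 | 9 | 5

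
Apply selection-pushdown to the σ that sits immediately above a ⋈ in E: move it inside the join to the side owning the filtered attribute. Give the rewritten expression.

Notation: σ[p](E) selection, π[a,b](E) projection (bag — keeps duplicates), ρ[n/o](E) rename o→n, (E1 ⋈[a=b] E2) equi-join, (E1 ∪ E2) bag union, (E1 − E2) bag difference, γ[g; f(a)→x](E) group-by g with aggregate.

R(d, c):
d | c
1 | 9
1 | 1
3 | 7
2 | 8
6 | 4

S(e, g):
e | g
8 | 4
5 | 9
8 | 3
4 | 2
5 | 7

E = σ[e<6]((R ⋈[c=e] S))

σ filters on e, owned by the right side.
E' = (R ⋈[c=e] σ[e<6](S))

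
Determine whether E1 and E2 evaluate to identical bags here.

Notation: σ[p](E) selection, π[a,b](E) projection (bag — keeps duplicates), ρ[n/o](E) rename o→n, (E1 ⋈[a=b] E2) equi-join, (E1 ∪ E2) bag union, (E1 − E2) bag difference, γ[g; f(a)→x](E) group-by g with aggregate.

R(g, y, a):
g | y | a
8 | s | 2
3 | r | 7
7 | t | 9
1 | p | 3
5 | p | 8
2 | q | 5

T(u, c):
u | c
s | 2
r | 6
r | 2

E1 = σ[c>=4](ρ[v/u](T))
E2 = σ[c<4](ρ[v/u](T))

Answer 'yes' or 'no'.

E1 subexpression sizes:
  T → 3
  ρ[v/u](T) → 3
  σ[c>=4](ρ[v/u](T)) → 1
E2 subexpression sizes:
  T → 3
  ρ[v/u](T) → 3
  σ[c<4](ρ[v/u](T)) → 2

E1 result:
v | c
r | 6
E2 result:
v | c
r | 2
s | 2
Witness: ('r', 2) appears 0× in E1 but 1× in E2.

no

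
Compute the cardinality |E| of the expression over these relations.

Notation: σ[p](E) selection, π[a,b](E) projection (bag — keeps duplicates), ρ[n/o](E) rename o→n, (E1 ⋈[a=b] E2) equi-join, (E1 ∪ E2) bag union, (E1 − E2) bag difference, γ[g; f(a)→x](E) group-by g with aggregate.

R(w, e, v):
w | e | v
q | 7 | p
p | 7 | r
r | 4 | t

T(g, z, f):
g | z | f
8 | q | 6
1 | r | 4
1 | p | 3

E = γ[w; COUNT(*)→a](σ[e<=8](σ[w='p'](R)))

Stepwise |·|:
  R → 3
  σ[w='p'](R) → 1
  σ[e<=8](σ[w='p'](R)) → 1
  γ[w; COUNT(*)→a](σ[e<=8](σ[w='p'](R))) → 1

|E| = 1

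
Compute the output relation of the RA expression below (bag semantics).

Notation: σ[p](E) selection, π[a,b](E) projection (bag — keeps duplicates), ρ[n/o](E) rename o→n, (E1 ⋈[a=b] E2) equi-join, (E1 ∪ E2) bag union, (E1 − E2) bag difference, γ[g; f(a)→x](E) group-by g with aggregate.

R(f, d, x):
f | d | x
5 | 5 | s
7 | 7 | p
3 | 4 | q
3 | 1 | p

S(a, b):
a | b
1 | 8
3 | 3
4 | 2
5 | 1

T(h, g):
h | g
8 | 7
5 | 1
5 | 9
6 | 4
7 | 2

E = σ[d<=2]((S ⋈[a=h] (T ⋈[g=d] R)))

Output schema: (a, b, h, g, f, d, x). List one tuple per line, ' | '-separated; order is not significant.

Stepwise |·|:
  S → 4
  T → 5
  R → 4
  (T ⋈[g=d] R) → 3
  (S ⋈[a=h] (T ⋈[g=d] R)) → 1
  σ[d<=2]((S ⋈[a=h] (T ⋈[g=d] R))) → 1

== RESULT ==
a | b | h | g | f | d | x
5 | 1 | 5 | 1 | 3 | 1 | p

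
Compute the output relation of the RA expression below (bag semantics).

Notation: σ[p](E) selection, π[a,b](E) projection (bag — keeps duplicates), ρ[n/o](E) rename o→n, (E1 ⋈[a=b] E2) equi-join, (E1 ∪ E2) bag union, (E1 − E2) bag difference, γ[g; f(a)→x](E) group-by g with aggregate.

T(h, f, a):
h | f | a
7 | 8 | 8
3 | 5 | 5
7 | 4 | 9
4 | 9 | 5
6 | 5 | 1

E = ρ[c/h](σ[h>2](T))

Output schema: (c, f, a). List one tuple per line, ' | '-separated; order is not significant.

Per-node cardinality:
  T → 5
  σ[h>2](T) → 5
  ρ[c/h](σ[h>2](T)) → 5

== RESULT ==
c | f | a
3 | 5 | 5
4 | 9 | 5
6 | 5 | 1
7 | 4 | 9
7 | 8 | 8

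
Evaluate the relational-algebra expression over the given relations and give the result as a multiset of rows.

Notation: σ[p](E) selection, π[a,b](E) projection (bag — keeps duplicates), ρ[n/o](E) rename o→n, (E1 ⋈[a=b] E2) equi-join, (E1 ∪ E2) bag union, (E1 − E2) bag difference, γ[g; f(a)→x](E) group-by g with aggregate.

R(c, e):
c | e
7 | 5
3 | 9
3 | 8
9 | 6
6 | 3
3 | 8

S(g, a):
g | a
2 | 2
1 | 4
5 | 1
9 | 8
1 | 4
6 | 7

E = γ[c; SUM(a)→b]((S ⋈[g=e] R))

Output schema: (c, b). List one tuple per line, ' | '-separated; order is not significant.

Subexpression sizes:
  S → 6
  R → 6
  (S ⋈[g=e] R) → 3
  γ[c; SUM(a)→b]((S ⋈[g=e] R)) → 3

== RESULT ==
c | b
3 | 8
7 | 1
9 | 7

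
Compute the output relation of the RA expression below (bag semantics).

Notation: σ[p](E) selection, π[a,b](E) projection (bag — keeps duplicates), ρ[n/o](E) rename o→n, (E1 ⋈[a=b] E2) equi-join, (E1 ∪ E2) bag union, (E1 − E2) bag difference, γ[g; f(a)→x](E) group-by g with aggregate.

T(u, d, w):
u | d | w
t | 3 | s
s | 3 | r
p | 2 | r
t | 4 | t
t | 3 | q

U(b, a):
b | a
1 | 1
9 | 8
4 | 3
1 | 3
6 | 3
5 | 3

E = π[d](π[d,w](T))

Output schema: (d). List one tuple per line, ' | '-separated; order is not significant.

Row counts bottom-up:
  T → 5
  π[d,w](T) → 5
  π[d](π[d,w](T)) → 5

== RESULT ==
d
2
3
3
3
4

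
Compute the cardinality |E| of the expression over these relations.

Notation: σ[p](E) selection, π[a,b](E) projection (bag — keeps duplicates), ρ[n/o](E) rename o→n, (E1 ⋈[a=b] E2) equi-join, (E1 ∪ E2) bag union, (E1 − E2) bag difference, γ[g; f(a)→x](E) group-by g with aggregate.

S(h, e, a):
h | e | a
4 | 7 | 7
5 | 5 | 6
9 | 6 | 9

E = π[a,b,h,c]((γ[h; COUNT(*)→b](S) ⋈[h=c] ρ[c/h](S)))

Per-node cardinality:
  S → 3
  γ[h; COUNT(*)→b](S) → 3
  S → 3
  ρ[c/h](S) → 3
  (γ[h; COUNT(*)→b](S) ⋈[h=c] ρ[c/h](S)) → 3
  π[a,b,h,c]((γ[h; COUNT(*)→b](S) ⋈[h=c] ρ[c/h](S))) → 3

|E| = 3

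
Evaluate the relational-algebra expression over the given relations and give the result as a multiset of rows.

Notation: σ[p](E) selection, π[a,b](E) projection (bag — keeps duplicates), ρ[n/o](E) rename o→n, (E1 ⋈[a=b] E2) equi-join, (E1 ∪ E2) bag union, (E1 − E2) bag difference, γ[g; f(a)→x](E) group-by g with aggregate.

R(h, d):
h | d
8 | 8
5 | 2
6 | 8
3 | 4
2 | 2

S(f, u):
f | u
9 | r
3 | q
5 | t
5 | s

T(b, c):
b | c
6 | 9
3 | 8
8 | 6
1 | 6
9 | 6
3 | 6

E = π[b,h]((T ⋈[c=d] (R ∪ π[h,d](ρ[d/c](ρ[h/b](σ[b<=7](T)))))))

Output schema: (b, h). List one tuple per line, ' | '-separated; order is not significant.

Subexpression sizes:
  T → 6
  R → 5
  T → 6
  σ[b<=7](T) → 4
  ρ[h/b](σ[b<=7](T)) → 4
  ρ[d/c](ρ[h/b](σ[b<=7](T))) → 4
  π[h,d](ρ[d/c](ρ[h/b](σ[b<=7](T)))) → 4
  (R ∪ π[h,d](ρ[d/c](ρ[h/b](σ[b<=7](T))))) → 9
  (T ⋈[c=d] (R ∪ π[h,d](ρ[d/c](ρ[h/b](σ[b<=7](T)))))) → 12
  π[b,h]((T ⋈[c=d] (R ∪ π[h,d](ρ[d/c](ρ[h/b](σ[b<=7](T))))))) → 12

== RESULT ==
b | h
1 | 1
1 | 3
3 | 1
3 | 3
3 | 3
3 | 6
3 | 8
6 | 6
8 | 1
8 | 3
9 | 1
9 | 3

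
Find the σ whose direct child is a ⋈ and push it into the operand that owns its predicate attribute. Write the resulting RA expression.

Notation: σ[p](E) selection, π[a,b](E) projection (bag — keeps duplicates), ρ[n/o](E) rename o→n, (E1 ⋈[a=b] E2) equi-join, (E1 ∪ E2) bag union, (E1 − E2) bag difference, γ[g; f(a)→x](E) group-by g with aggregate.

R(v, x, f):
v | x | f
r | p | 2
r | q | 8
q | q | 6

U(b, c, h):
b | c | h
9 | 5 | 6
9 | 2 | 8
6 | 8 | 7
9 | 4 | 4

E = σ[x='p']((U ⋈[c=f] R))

σ filters on x, owned by the right side.
E' = (U ⋈[c=f] σ[x='p'](R))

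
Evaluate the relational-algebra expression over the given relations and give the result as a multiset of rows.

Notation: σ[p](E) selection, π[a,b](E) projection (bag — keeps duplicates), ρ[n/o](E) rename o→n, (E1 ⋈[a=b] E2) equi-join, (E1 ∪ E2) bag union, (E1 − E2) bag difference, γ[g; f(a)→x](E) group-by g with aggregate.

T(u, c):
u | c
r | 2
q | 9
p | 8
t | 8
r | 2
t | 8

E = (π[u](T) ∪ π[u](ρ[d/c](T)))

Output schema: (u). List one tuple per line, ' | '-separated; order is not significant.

Per-node cardinality:
  T → 6
  π[u](T) → 6
  T → 6
  ρ[d/c](T) → 6
  π[u](ρ[d/c](T)) → 6
  (π[u](T) ∪ π[u](ρ[d/c](T))) → 12

== RESULT ==
u
p
p
q
q
r
r
r
r
t
t
t
t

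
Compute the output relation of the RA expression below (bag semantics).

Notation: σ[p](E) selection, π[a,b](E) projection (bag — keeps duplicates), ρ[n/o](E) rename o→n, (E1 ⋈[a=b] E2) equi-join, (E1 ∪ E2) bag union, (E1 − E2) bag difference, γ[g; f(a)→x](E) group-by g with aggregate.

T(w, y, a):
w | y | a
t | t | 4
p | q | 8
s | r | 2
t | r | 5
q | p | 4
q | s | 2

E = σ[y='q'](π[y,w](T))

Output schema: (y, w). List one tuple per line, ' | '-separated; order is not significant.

Row counts bottom-up:
  T → 6
  π[y,w](T) → 6
  σ[y='q'](π[y,w](T)) → 1

== RESULT ==
y | w
q | p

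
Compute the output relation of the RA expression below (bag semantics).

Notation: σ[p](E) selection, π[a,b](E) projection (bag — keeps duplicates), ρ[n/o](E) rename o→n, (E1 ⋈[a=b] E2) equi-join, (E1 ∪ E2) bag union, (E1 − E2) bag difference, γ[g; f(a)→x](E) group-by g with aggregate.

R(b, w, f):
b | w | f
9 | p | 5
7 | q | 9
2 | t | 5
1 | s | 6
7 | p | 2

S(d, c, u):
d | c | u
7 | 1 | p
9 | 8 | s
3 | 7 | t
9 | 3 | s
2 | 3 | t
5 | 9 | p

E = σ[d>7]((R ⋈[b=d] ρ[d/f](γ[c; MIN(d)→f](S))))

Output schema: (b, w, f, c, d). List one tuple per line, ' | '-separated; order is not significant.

Per-node cardinality:
  R → 5
  S → 6
  γ[c; MIN(d)→f](S) → 5
  ρ[d/f](γ[c; MIN(d)→f](S)) → 5
  (R ⋈[b=d] ρ[d/f](γ[c; MIN(d)→f](S))) → 4
  σ[d>7]((R ⋈[b=d] ρ[d/f](γ[c; MIN(d)→f](S)))) → 1

== RESULT ==
b | w | f | c | d
9 | p | 5 | 8 | 9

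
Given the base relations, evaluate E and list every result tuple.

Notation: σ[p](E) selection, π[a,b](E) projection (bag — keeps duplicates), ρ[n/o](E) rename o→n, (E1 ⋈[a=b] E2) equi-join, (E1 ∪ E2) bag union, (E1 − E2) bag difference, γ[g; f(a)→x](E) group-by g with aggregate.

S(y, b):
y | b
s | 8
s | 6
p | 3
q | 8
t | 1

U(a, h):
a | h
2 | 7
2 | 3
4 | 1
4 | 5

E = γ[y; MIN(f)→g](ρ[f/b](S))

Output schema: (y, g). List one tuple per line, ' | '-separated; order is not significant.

Row counts bottom-up:
  S → 5
  ρ[f/b](S) → 5
  γ[y; MIN(f)→g](ρ[f/b](S)) → 4

== RESULT ==
y | g
p | 3
q | 8
s | 6
t | 1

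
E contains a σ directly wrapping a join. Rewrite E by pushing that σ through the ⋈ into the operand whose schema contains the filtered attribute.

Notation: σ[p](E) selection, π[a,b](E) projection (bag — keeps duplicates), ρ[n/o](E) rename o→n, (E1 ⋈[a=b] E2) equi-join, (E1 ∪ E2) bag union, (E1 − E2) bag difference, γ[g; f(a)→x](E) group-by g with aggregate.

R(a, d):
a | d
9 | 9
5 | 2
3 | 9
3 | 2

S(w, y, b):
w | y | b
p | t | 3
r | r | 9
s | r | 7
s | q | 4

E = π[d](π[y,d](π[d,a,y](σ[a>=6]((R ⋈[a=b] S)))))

σ filters on a, owned by the left side.
E' = π[d](π[y,d](π[d,a,y]((σ[a>=6](R) ⋈[a=b] S))))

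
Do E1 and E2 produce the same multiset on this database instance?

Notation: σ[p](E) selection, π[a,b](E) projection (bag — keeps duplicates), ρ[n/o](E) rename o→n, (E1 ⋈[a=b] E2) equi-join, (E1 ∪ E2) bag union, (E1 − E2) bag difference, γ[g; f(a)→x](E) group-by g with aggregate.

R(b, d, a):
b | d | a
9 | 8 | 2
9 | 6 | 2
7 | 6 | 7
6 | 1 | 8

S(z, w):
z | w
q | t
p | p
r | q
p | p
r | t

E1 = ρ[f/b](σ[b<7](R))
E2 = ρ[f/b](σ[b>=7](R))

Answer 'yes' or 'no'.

E1 stepwise |·|:
  R → 4
  σ[b<7](R) → 1
  ρ[f/b](σ[b<7](R)) → 1
E2 stepwise |·|:
  R → 4
  σ[b>=7](R) → 3
  ρ[f/b](σ[b>=7](R)) → 3

E1 result:
f | d | a
6 | 1 | 8
E2 result:
f | d | a
7 | 6 | 7
9 | 6 | 2
9 | 8 | 2
Witness: (7, 6, 7) appears 0× in E1 but 1× in E2.

no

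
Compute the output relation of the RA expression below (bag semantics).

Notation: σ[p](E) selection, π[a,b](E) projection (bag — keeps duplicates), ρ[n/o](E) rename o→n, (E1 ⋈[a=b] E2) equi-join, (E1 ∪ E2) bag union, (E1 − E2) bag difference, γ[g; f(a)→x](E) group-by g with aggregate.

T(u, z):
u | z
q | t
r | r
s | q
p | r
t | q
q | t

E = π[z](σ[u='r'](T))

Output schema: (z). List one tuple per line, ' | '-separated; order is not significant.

Stepwise |·|:
  T → 6
  σ[u='r'](T) → 1
  π[z](σ[u='r'](T)) → 1

== RESULT ==
z
r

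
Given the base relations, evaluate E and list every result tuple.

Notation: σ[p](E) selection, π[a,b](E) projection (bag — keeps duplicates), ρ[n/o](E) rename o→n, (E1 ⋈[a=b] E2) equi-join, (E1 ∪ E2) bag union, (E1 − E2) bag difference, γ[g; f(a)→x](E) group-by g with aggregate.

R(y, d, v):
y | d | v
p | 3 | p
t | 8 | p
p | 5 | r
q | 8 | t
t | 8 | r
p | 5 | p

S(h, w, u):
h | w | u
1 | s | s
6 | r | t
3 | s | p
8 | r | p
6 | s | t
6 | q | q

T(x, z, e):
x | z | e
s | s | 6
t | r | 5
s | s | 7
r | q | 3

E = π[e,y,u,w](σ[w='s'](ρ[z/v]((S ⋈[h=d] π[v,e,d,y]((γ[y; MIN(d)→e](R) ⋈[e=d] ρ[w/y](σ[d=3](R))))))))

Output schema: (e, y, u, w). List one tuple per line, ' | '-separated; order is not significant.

Subexpression sizes:
  S → 6
  R → 6
  γ[y; MIN(d)→e](R) → 3
  R → 6
  σ[d=3](R) → 1
  ρ[w/y](σ[d=3](R)) → 1
  (γ[y; MIN(d)→e](R) ⋈[e=d] ρ[w/y](σ[d=3](R))) → 1
  π[v,e,d,y]((γ[y; MIN(d)→e](R) ⋈[e=d] ρ[w/y](σ[d=3](R)))) → 1
  (S ⋈[h=d] π[v,e,d,y]((γ[y; MIN(d)→e](R) ⋈[e=d] ρ[w/y](σ[d=3](R))))) → 1
  ρ[z/v]((S ⋈[h=d] π[v,e,d,y]((γ[y; MIN(d)→e](R) ⋈[e=d] ρ[w/y](σ[d=3](R)))))) → 1
  σ[w='s'](ρ[z/v]((S ⋈[h=d] π[v,e,d,y]((γ[y; MIN(d)→e](R) ⋈[e=d] ρ[w/y](σ[d=3](R))))))) → 1
  π[e,y,u,w](σ[w='s'](ρ[z/v]((S ⋈[h=d] π[v,e,d,y]((γ[y; MIN(d)→e](R) ⋈[e=d] ρ[w/y](σ[d=3](R)))))))) → 1

== RESULT ==
e | y | u | w
3 | p | p | s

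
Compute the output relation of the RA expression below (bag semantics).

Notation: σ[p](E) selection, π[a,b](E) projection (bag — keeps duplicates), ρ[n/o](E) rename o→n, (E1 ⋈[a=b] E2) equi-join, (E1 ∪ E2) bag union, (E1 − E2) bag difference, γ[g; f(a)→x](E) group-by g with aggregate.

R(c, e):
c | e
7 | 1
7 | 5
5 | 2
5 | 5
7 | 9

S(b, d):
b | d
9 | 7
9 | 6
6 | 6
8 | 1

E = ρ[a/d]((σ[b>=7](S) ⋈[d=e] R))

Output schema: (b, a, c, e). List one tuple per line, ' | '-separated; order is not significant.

Subexpression sizes:
  S → 4
  σ[b>=7](S) → 3
  R → 5
  (σ[b>=7](S) ⋈[d=e] R) → 1
  ρ[a/d]((σ[b>=7](S) ⋈[d=e] R)) → 1

== RESULT ==
b | a | c | e
8 | 1 | 7 | 1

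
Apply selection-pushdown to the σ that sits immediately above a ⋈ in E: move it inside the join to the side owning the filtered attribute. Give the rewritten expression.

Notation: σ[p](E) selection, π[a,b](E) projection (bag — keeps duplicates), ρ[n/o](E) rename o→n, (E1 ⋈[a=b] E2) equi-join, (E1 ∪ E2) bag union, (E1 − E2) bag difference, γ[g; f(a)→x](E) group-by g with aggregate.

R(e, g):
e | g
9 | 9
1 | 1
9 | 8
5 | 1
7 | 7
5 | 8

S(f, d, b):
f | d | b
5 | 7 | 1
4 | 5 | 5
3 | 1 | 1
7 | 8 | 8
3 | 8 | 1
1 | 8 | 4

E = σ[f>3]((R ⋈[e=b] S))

σ filters on f, owned by the right side.
E' = (R ⋈[e=b] σ[f>3](S))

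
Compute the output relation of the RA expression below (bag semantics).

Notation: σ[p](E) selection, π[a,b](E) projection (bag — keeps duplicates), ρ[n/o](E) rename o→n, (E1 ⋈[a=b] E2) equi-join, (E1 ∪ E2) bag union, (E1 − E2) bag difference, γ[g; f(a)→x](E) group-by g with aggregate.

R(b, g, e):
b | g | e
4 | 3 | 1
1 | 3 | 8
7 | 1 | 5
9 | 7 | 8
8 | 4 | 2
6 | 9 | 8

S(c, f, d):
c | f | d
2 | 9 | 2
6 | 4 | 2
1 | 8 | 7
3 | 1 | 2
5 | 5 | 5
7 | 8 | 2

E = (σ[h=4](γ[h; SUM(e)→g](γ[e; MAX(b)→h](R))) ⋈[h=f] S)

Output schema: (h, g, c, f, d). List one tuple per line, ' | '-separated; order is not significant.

Per-node cardinality:
  R → 6
  γ[e; MAX(b)→h](R) → 4
  γ[h; SUM(e)→g](γ[e; MAX(b)→h](R)) → 4
  σ[h=4](γ[h; SUM(e)→g](γ[e; MAX(b)→h](R))) → 1
  S → 6
  (σ[h=4](γ[h; SUM(e)→g](γ[e; MAX(b)→h](R))) ⋈[h=f] S) → 1

== RESULT ==
h | g | c | f | d
4 | 1 | 6 | 4 | 2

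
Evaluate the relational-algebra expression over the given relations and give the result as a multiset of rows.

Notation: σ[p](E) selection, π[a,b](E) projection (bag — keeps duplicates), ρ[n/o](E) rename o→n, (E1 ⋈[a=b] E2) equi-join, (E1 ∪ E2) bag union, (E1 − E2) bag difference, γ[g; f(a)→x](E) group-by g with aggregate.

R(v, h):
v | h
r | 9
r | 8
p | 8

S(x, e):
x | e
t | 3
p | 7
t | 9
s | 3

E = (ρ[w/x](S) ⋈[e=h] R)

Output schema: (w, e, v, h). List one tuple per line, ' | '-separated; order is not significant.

Stepwise |·|:
  S → 4
  ρ[w/x](S) → 4
  R → 3
  (ρ[w/x](S) ⋈[e=h] R) → 1

== RESULT ==
w | e | v | h
t | 9 | r | 9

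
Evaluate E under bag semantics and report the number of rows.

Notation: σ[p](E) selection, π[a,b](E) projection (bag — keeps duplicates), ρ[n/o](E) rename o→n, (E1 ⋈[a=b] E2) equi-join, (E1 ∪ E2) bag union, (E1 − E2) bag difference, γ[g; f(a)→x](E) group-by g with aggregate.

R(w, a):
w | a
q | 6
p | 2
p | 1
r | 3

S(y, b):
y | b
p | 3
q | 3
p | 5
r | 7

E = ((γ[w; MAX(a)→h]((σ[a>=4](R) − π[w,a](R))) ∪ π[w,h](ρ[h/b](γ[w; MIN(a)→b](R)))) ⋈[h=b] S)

Stepwise |·|:
  R → 4
  σ[a>=4](R) → 1
  R → 4
  π[w,a](R) → 4
  (σ[a>=4](R) − π[w,a](R)) → 0
  γ[w; MAX(a)→h]((σ[a>=4](R) − π[w,a](R))) → 0
  R → 4
  γ[w; MIN(a)→b](R) → 3
  ρ[h/b](γ[w; MIN(a)→b](R)) → 3
  π[w,h](ρ[h/b](γ[w; MIN(a)→b](R))) → 3
  (γ[w; MAX(a)→h]((σ[a>=4](R) − π[w,a](R))) ∪ π[w,h](ρ[h/b](γ[w; MIN(a)→b](R)))) → 3
  S → 4
  ((γ[w; MAX(a)→h]((σ[a>=4](R) − π[w,a](R))) ∪ π[w,h](ρ[h/b](γ[w; MIN(a)→b](R)))) ⋈[h=b] S) → 2

|E| = 2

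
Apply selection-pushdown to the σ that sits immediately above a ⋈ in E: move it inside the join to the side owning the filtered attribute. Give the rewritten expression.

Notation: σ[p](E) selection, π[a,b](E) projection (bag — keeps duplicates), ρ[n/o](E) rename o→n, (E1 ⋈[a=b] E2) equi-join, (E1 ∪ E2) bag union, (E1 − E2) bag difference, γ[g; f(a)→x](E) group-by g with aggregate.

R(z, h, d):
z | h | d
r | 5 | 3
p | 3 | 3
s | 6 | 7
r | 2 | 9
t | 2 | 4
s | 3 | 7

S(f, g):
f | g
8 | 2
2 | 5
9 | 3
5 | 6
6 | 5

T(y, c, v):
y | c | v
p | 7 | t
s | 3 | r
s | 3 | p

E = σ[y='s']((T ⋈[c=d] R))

σ filters on y, owned by the left side.
E' = (σ[y='s'](T) ⋈[c=d] R)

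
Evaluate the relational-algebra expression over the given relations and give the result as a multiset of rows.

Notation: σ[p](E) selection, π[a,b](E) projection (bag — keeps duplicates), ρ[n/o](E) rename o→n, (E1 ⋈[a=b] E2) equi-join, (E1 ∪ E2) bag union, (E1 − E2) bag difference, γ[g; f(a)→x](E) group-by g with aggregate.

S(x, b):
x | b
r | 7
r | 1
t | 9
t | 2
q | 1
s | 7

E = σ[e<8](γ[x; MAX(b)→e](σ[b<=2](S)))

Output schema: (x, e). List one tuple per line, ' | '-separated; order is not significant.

Per-node cardinality:
  S → 6
  σ[b<=2](S) → 3
  γ[x; MAX(b)→e](σ[b<=2](S)) → 3
  σ[e<8](γ[x; MAX(b)→e](σ[b<=2](S))) → 3

== RESULT ==
x | e
q | 1
r | 1
t | 2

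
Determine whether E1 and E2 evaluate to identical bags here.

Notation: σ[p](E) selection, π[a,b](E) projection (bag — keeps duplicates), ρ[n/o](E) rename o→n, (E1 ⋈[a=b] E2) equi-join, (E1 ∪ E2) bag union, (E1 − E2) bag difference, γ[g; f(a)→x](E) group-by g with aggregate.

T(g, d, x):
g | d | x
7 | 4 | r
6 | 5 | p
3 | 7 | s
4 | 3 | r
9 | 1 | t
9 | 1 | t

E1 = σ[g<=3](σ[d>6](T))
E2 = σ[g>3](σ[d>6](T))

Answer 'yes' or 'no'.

E1 row counts bottom-up:
  T → 6
  σ[d>6](T) → 1
  σ[g<=3](σ[d>6](T)) → 1
E2 row counts bottom-up:
  T → 6
  σ[d>6](T) → 1
  σ[g>3](σ[d>6](T)) → 0

E1 result:
g | d | x
3 | 7 | s
E2 result:
g | d | x
(0 rows)
Witness: (3, 7, 's') appears 1× in E1 but 0× in E2.

no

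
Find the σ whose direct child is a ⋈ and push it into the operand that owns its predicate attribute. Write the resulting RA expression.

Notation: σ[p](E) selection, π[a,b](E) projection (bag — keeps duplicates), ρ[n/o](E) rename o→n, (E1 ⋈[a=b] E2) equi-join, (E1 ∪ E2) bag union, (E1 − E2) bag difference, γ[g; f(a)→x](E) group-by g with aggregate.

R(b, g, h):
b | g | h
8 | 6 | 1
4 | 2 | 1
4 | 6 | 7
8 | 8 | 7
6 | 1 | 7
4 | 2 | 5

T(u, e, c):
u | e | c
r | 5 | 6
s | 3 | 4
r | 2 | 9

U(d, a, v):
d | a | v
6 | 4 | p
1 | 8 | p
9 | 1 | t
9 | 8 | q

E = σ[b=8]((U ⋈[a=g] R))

σ filters on b, owned by the right side.
E' = (U ⋈[a=g] σ[b=8](R))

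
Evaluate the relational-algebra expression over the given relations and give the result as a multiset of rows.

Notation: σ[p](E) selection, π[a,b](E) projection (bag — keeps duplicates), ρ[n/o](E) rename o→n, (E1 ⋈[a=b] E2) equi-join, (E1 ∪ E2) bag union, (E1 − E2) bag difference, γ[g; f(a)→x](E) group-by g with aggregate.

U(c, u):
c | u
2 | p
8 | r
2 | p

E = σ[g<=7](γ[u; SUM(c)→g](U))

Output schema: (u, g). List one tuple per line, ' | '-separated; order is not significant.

Subexpression sizes:
  U → 3
  γ[u; SUM(c)→g](U) → 2
  σ[g<=7](γ[u; SUM(c)→g](U)) → 1

== RESULT ==
u | g
p | 4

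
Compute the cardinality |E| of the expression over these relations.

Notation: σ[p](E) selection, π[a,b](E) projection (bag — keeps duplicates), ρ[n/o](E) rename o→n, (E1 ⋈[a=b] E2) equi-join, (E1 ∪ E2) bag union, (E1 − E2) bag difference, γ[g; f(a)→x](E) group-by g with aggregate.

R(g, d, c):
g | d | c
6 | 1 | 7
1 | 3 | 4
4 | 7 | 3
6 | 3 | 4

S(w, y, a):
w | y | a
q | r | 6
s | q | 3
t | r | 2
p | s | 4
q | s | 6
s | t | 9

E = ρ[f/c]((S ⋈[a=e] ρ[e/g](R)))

Per-node cardinality:
  S → 6
  R → 4
  ρ[e/g](R) → 4
  (S ⋈[a=e] ρ[e/g](R)) → 5
  ρ[f/c]((S ⋈[a=e] ρ[e/g](R))) → 5

|E| = 5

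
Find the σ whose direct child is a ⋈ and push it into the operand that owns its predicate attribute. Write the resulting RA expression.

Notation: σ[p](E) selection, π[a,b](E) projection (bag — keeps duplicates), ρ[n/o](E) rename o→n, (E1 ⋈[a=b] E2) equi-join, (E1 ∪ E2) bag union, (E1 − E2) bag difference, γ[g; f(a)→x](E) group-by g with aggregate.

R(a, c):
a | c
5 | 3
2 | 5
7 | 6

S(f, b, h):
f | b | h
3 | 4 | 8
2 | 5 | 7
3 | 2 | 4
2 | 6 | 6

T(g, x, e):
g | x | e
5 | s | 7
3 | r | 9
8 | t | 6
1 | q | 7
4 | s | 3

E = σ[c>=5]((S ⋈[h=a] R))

σ filters on c, owned by the right side.
E' = (S ⋈[h=a] σ[c>=5](R))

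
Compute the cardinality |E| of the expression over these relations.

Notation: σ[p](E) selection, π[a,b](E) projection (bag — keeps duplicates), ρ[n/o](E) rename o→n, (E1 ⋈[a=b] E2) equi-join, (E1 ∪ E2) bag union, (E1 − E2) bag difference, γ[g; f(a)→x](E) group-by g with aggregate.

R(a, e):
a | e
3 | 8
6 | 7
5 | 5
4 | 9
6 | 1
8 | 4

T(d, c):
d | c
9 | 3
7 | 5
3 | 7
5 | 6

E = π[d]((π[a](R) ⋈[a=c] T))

Stepwise |·|:
  R → 6
  π[a](R) → 6
  T → 4
  (π[a](R) ⋈[a=c] T) → 4
  π[d]((π[a](R) ⋈[a=c] T)) → 4

|E| = 4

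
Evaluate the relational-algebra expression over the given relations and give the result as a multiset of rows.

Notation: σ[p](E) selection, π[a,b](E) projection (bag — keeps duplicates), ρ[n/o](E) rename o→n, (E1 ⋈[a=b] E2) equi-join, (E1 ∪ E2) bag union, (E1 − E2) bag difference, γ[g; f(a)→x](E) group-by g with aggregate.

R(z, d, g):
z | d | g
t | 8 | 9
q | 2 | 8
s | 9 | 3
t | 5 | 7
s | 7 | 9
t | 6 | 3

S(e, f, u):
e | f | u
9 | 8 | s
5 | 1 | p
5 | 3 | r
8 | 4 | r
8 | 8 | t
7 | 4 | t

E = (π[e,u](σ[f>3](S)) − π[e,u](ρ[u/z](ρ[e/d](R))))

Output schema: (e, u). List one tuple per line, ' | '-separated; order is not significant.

Row counts bottom-up:
  S → 6
  σ[f>3](S) → 4
  π[e,u](σ[f>3](S)) → 4
  R → 6
  ρ[e/d](R) → 6
  ρ[u/z](ρ[e/d](R)) → 6
  π[e,u](ρ[u/z](ρ[e/d](R))) → 6
  (π[e,u](σ[f>3](S)) − π[e,u](ρ[u/z](ρ[e/d](R)))) → 2

== RESULT ==
e | u
7 | t
8 | r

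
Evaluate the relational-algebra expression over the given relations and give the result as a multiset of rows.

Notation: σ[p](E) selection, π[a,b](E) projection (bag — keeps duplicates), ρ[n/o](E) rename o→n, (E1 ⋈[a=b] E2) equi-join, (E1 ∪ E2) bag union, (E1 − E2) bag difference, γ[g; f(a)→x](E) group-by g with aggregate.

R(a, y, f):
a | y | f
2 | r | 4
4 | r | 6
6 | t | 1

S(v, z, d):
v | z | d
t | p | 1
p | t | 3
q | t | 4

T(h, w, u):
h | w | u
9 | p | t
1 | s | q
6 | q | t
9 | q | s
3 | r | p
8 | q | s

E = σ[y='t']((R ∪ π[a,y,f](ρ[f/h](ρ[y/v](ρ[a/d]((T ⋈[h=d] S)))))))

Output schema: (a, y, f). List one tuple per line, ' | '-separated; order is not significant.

Subexpression sizes:
  R → 3
  T → 6
  S → 3
  (T ⋈[h=d] S) → 2
  ρ[a/d]((T ⋈[h=d] S)) → 2
  ρ[y/v](ρ[a/d]((T ⋈[h=d] S))) → 2
  ρ[f/h](ρ[y/v](ρ[a/d]((T ⋈[h=d] S)))) → 2
  π[a,y,f](ρ[f/h](ρ[y/v](ρ[a/d]((T ⋈[h=d] S))))) → 2
  (R ∪ π[a,y,f](ρ[f/h](ρ[y/v](ρ[a/d]((T ⋈[h=d] S)))))) → 5
  σ[y='t']((R ∪ π[a,y,f](ρ[f/h](ρ[y/v](ρ[a/d]((T ⋈[h=d] S))))))) → 2

== RESULT ==
a | y | f
1 | t | 1
6 | t | 1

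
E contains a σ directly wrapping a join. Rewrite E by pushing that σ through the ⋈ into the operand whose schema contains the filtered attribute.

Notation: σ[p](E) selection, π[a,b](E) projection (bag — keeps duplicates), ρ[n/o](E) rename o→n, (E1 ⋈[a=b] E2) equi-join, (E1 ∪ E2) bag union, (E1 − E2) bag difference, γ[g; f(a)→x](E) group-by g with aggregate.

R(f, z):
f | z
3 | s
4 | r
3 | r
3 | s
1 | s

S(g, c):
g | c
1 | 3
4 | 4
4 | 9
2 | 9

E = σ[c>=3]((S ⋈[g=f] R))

σ filters on c, owned by the left side.
E' = (σ[c>=3](S) ⋈[g=f] R)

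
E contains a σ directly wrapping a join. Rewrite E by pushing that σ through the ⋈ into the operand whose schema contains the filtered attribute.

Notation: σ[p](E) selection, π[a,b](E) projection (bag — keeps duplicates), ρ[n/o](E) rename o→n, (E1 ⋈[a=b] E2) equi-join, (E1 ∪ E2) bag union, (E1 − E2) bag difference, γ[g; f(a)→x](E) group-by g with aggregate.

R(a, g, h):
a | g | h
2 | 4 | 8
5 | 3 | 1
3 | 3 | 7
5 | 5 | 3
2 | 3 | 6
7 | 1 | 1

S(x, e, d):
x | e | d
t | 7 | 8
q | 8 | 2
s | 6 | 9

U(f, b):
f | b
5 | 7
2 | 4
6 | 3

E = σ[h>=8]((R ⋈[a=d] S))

σ filters on h, owned by the left side.
E' = (σ[h>=8](R) ⋈[a=d] S)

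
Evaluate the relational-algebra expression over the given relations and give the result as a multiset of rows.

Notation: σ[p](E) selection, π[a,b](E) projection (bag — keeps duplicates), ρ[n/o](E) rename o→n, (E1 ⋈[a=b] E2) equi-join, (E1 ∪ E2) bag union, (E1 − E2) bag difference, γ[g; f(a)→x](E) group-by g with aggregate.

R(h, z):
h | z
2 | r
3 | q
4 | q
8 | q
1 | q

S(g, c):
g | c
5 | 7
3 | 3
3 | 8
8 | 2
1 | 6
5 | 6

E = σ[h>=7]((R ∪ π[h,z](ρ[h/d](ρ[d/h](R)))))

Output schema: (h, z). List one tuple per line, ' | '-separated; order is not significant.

Stepwise |·|:
  R → 5
  R → 5
  ρ[d/h](R) → 5
  ρ[h/d](ρ[d/h](R)) → 5
  π[h,z](ρ[h/d](ρ[d/h](R))) → 5
  (R ∪ π[h,z](ρ[h/d](ρ[d/h](R)))) → 10
  σ[h>=7]((R ∪ π[h,z](ρ[h/d](ρ[d/h](R))))) → 2

== RESULT ==
h | z
8 | q
8 | q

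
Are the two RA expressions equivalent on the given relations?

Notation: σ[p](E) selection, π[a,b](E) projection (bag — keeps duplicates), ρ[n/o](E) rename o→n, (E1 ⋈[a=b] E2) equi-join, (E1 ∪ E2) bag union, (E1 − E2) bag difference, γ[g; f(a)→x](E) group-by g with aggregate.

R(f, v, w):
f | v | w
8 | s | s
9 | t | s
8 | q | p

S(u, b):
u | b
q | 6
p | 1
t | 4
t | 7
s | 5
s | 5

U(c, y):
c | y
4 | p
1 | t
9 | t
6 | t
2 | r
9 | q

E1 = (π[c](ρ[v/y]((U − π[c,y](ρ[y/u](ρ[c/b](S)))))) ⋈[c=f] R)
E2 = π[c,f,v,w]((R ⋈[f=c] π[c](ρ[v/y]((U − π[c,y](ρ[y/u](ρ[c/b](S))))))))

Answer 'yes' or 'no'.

E1 stepwise |·|:
  U → 6
  S → 6
  ρ[c/b](S) → 6
  ρ[y/u](ρ[c/b](S)) → 6
  π[c,y](ρ[y/u](ρ[c/b](S))) → 6
  (U − π[c,y](ρ[y/u](ρ[c/b](S)))) → 6
  ρ[v/y]((U − π[c,y](ρ[y/u](ρ[c/b](S))))) → 6
  π[c](ρ[v/y]((U − π[c,y](ρ[y/u](ρ[c/b](S)))))) → 6
  R → 3
  (π[c](ρ[v/y]((U − π[c,y](ρ[y/u](ρ[c/b](S)))))) ⋈[c=f] R) → 2
E2 stepwise |·|:
  R → 3
  U → 6
  S → 6
  ρ[c/b](S) → 6
  ρ[y/u](ρ[c/b](S)) → 6
  π[c,y](ρ[y/u](ρ[c/b](S))) → 6
  (U − π[c,y](ρ[y/u](ρ[c/b](S)))) → 6
  ρ[v/y]((U − π[c,y](ρ[y/u](ρ[c/b](S))))) → 6
  π[c](ρ[v/y]((U − π[c,y](ρ[y/u](ρ[c/b](S)))))) → 6
  (R ⋈[f=c] π[c](ρ[v/y]((U − π[c,y](ρ[y/u](ρ[c/b](S))))))) → 2
  π[c,f,v,w]((R ⋈[f=c] π[c](ρ[v/y]((U − π[c,y](ρ[y/u](ρ[c/b](S)))))))) → 2

E1 and E2 produce the same multiset:
c | f | v | w
9 | 9 | t | s
9 | 9 | t | s

yes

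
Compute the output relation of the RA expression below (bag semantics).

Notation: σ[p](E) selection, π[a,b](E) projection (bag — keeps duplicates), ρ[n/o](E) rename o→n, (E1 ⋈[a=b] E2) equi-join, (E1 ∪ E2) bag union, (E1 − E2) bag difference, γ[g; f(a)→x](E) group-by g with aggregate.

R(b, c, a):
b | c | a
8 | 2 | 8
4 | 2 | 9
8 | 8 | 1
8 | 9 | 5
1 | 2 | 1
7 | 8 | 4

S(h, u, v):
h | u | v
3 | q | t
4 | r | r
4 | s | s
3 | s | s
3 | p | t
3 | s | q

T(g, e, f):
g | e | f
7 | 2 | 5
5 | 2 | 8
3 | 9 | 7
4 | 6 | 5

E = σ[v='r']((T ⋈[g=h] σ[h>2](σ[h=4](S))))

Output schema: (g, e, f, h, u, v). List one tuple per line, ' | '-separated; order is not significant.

Row counts bottom-up:
  T → 4
  S → 6
  σ[h=4](S) → 2
  σ[h>2](σ[h=4](S)) → 2
  (T ⋈[g=h] σ[h>2](σ[h=4](S))) → 2
  σ[v='r']((T ⋈[g=h] σ[h>2](σ[h=4](S)))) → 1

== RESULT ==
g | e | f | h | u | v
4 | 6 | 5 | 4 | r | r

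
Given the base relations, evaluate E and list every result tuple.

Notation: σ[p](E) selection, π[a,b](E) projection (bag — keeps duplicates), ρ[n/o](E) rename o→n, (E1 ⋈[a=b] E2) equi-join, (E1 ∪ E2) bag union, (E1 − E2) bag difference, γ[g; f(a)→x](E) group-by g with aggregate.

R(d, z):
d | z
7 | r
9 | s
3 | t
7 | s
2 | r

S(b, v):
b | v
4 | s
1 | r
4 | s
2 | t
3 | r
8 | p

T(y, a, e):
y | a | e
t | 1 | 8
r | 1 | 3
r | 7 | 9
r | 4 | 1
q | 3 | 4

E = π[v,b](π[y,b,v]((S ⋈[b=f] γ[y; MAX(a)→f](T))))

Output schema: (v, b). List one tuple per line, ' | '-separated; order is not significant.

Row counts bottom-up:
  S → 6
  T → 5
  γ[y; MAX(a)→f](T) → 3
  (S ⋈[b=f] γ[y; MAX(a)→f](T)) → 2
  π[y,b,v]((S ⋈[b=f] γ[y; MAX(a)→f](T))) → 2
  π[v,b](π[y,b,v]((S ⋈[b=f] γ[y; MAX(a)→f](T)))) → 2

== RESULT ==
v | b
r | 1
r | 3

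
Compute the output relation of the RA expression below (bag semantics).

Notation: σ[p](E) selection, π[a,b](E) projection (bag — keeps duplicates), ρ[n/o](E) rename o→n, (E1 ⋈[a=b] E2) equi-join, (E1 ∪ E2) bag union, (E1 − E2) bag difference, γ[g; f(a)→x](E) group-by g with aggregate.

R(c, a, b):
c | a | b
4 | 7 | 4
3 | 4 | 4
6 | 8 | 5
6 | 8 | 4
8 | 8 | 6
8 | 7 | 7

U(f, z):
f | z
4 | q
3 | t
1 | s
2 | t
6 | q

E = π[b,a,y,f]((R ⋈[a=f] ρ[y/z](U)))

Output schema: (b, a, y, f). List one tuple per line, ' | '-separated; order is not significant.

Per-node cardinality:
  R → 6
  U → 5
  ρ[y/z](U) → 5
  (R ⋈[a=f] ρ[y/z](U)) → 1
  π[b,a,y,f]((R ⋈[a=f] ρ[y/z](U))) → 1

== RESULT ==
b | a | y | f
4 | 4 | q | 4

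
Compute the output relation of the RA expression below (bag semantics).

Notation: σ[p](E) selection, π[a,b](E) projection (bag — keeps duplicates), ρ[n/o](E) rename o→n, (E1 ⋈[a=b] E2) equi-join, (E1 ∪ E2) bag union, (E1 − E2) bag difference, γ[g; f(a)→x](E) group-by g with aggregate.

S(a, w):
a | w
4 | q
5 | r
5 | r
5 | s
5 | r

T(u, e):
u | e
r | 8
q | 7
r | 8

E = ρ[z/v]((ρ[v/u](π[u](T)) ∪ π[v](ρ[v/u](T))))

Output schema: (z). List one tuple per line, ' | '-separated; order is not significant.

Per-node cardinality:
  T → 3
  π[u](T) → 3
  ρ[v/u](π[u](T)) → 3
  T → 3
  ρ[v/u](T) → 3
  π[v](ρ[v/u](T)) → 3
  (ρ[v/u](π[u](T)) ∪ π[v](ρ[v/u](T))) → 6
  ρ[z/v]((ρ[v/u](π[u](T)) ∪ π[v](ρ[v/u](T)))) → 6

== RESULT ==
z
q
q
r
r
r
r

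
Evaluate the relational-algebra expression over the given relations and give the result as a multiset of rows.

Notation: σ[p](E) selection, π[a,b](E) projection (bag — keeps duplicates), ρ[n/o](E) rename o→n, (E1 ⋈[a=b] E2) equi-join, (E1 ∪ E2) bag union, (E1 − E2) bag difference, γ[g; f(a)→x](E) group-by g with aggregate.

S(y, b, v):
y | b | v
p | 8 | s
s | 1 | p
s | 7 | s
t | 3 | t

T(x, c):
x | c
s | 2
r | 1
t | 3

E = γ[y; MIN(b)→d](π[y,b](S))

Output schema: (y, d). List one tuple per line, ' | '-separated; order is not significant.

Stepwise |·|:
  S → 4
  π[y,b](S) → 4
  γ[y; MIN(b)→d](π[y,b](S)) → 3

== RESULT ==
y | d
p | 8
s | 1
t | 3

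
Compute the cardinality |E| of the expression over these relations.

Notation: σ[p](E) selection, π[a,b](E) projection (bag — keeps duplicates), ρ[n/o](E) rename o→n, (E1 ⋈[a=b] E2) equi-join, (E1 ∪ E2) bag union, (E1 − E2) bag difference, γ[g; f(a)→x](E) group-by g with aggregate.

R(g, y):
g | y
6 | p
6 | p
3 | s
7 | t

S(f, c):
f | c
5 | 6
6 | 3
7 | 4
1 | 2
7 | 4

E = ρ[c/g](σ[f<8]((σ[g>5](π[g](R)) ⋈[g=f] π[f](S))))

Stepwise |·|:
  R → 4
  π[g](R) → 4
  σ[g>5](π[g](R)) → 3
  S → 5
  π[f](S) → 5
  (σ[g>5](π[g](R)) ⋈[g=f] π[f](S)) → 4
  σ[f<8]((σ[g>5](π[g](R)) ⋈[g=f] π[f](S))) → 4
  ρ[c/g](σ[f<8]((σ[g>5](π[g](R)) ⋈[g=f] π[f](S)))) → 4

|E| = 4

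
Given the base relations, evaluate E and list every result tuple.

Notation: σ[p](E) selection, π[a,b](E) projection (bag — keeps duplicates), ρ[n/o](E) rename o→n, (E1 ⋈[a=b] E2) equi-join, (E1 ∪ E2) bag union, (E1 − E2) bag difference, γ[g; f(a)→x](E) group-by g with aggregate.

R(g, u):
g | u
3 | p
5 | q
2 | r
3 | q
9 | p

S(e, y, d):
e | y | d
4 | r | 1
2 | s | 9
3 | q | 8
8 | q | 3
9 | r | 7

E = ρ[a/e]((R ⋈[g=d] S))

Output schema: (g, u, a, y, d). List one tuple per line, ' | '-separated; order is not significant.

Row counts bottom-up:
  R → 5
  S → 5
  (R ⋈[g=d] S) → 3
  ρ[a/e]((R ⋈[g=d] S)) → 3

== RESULT ==
g | u | a | y | d
3 | p | 8 | q | 3
3 | q | 8 | q | 3
9 | p | 2 | s | 9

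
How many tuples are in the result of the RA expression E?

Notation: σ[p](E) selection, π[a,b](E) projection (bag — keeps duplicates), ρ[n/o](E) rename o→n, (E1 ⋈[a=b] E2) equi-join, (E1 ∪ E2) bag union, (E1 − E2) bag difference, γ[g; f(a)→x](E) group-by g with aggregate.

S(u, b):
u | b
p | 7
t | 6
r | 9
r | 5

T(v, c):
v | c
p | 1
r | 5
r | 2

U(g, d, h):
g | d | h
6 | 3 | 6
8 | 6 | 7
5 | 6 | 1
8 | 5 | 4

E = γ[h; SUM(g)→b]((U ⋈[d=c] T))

Per-node cardinality:
  U → 4
  T → 3
  (U ⋈[d=c] T) → 1
  γ[h; SUM(g)→b]((U ⋈[d=c] T)) → 1

|E| = 1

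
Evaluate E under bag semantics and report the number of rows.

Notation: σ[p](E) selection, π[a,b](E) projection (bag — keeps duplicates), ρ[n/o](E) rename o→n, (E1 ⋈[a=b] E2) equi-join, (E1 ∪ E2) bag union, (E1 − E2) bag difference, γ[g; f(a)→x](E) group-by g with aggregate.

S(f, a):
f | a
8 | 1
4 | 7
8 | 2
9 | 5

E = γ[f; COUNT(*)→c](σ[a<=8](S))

Stepwise |·|:
  S → 4
  σ[a<=8](S) → 4
  γ[f; COUNT(*)→c](σ[a<=8](S)) → 3

|E| = 3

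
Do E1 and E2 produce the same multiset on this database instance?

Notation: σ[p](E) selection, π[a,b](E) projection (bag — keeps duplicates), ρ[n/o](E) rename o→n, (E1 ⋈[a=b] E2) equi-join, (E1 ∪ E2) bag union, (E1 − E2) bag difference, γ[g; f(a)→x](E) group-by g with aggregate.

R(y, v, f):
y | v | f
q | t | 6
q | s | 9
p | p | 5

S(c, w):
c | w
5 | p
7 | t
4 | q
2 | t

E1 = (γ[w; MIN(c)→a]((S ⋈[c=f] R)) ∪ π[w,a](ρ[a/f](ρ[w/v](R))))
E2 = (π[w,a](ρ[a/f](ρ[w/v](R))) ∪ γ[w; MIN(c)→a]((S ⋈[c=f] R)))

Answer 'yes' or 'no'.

E1 per-node cardinality:
  S → 4
  R → 3
  (S ⋈[c=f] R) → 1
  γ[w; MIN(c)→a]((S ⋈[c=f] R)) → 1
  R → 3
  ρ[w/v](R) → 3
  ρ[a/f](ρ[w/v](R)) → 3
  π[w,a](ρ[a/f](ρ[w/v](R))) → 3
  (γ[w; MIN(c)→a]((S ⋈[c=f] R)) ∪ π[w,a](ρ[a/f](ρ[w/v](R)))) → 4
E2 per-node cardinality:
  R → 3
  ρ[w/v](R) → 3
  ρ[a/f](ρ[w/v](R)) → 3
  π[w,a](ρ[a/f](ρ[w/v](R))) → 3
  S → 4
  R → 3
  (S ⋈[c=f] R) → 1
  γ[w; MIN(c)→a]((S ⋈[c=f] R)) → 1
  (π[w,a](ρ[a/f](ρ[w/v](R))) ∪ γ[w; MIN(c)→a]((S ⋈[c=f] R))) → 4

E1 and E2 produce the same multiset:
w | a
p | 5
p | 5
s | 9
t | 6

yes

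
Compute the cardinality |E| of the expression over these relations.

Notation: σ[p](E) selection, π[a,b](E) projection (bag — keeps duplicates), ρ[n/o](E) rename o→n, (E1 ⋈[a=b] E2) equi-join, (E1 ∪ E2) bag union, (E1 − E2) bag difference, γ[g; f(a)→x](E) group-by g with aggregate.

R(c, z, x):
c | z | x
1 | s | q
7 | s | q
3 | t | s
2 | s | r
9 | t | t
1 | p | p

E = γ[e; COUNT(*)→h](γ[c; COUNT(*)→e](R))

Row counts bottom-up:
  R → 6
  γ[c; COUNT(*)→e](R) → 5
  γ[e; COUNT(*)→h](γ[c; COUNT(*)→e](R)) → 2

|E| = 2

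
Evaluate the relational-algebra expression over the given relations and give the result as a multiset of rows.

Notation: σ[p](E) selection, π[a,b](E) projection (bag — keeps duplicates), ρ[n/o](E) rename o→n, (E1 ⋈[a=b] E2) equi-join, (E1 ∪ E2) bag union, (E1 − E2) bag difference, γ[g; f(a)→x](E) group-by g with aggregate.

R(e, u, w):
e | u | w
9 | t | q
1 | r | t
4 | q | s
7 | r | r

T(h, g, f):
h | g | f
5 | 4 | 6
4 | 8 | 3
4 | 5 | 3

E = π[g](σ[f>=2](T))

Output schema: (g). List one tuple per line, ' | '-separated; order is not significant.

Per-node cardinality:
  T → 3
  σ[f>=2](T) → 3
  π[g](σ[f>=2](T)) → 3

== RESULT ==
g
4
5
8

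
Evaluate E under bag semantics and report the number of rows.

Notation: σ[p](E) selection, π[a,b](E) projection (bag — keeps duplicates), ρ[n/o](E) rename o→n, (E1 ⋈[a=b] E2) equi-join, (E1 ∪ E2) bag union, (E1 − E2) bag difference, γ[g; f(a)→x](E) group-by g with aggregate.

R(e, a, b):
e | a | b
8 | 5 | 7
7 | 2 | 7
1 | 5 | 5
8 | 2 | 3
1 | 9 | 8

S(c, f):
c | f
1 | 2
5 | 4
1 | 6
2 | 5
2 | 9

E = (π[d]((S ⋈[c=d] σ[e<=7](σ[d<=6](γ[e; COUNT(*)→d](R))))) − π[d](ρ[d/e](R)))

Subexpression sizes:
  S → 5
  R → 5
  γ[e; COUNT(*)→d](R) → 3
  σ[d<=6](γ[e; COUNT(*)→d](R)) → 3
  σ[e<=7](σ[d<=6](γ[e; COUNT(*)→d](R))) → 2
  (S ⋈[c=d] σ[e<=7](σ[d<=6](γ[e; COUNT(*)→d](R)))) → 4
  π[d]((S ⋈[c=d] σ[e<=7](σ[d<=6](γ[e; COUNT(*)→d](R))))) → 4
  R → 5
  ρ[d/e](R) → 5
  π[d](ρ[d/e](R)) → 5
  (π[d]((S ⋈[c=d] σ[e<=7](σ[d<=6](γ[e; COUNT(*)→d](R))))) − π[d](ρ[d/e](R))) → 2

|E| = 2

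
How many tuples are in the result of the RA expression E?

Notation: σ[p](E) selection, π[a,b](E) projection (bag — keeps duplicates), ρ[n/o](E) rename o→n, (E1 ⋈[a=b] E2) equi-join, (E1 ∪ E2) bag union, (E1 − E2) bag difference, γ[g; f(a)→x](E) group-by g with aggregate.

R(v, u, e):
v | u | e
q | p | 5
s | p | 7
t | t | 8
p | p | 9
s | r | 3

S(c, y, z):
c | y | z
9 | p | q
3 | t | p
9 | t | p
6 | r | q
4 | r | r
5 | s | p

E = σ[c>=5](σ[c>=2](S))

Row counts bottom-up:
  S → 6
  σ[c>=2](S) → 6
  σ[c>=5](σ[c>=2](S)) → 4

|E| = 4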